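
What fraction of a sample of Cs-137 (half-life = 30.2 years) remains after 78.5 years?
N/N₀ = (1/2)^(t/t½) = 0.165 = 16.5%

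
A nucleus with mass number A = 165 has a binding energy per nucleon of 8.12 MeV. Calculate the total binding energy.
B.E. = 8.12 × 165 = 1340 MeV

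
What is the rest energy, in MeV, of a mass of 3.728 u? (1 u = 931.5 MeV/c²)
E = mc² = 3473 MeV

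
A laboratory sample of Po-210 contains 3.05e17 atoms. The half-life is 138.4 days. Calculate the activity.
A = λN = 1.528e15 decays/day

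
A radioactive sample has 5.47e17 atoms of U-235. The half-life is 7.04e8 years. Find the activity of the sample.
A = λN = 5.386e8 decays/year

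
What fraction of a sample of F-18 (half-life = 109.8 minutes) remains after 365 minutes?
N/N₀ = (1/2)^(t/t½) = 0.09984 = 9.98%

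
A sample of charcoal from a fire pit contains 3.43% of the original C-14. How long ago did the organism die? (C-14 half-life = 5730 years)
Age = t½ × log₂(1/ratio) = 27880 years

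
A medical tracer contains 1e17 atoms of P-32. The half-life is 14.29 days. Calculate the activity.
A = λN = 4.851e15 decays/day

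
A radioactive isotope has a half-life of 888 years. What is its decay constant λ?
λ = ln(2)/t½ = 7.806e-4 year⁻¹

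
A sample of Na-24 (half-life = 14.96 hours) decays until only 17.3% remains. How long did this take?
t = t½ × log₂(N₀/N) = 37.87 hours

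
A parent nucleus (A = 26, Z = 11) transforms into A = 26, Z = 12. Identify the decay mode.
ΔA = 0, ΔZ = +1 ⇒ beta-minus decay (β⁻)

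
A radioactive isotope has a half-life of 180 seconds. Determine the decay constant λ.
λ = ln(2)/t½ = 0.003851 second⁻¹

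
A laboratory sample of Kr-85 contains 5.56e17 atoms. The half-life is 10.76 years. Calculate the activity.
A = λN = 3.582e16 decays/year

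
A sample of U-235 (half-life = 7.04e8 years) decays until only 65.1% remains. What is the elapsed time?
t = t½ × log₂(N₀/N) = 4.36e8 years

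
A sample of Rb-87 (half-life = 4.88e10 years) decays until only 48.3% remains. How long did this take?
t = t½ × log₂(N₀/N) = 5.124e10 years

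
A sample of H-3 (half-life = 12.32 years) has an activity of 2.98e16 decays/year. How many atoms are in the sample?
N = A/λ = 5.297e17 atoms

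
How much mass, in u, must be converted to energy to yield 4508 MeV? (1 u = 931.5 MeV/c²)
m = E/c² = 4.84 u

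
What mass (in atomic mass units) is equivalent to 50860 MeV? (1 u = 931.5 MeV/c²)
m = E/c² = 54.6 u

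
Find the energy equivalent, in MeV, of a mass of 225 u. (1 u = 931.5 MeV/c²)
E = mc² = 2.096e5 MeV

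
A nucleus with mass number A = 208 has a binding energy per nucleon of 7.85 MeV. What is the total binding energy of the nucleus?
B.E. = 7.85 × 208 = 1633 MeV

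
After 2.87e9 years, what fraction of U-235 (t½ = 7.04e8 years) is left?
N/N₀ = (1/2)^(t/t½) = 0.05926 = 5.93%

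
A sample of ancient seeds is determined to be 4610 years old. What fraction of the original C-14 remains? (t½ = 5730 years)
N/N₀ = (1/2)^(t/t½) = 0.5725 = 57.3%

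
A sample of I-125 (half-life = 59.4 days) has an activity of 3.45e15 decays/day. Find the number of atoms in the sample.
N = A/λ = 2.957e17 atoms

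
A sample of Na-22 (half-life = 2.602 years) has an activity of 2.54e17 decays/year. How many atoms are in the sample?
N = A/λ = 9.535e17 atoms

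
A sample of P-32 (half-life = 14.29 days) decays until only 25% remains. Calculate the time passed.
t = t½ × log₂(N₀/N) = 28.58 days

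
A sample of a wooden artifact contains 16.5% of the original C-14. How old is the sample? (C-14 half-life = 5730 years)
Age = t½ × log₂(1/ratio) = 14890 years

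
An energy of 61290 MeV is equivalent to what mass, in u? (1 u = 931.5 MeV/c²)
m = E/c² = 65.8 u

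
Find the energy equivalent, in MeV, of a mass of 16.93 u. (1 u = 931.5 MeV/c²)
E = mc² = 15770 MeV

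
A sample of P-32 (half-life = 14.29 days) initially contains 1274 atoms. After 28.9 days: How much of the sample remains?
N = N₀(1/2)^(t/t½) = 313.6 atoms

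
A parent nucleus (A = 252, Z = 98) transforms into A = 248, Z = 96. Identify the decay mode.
ΔA = -4, ΔZ = -2 ⇒ alpha decay (α)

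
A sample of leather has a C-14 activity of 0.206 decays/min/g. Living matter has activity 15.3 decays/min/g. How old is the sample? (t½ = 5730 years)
Age = t½ × log₂(A₀/A) = 35610 years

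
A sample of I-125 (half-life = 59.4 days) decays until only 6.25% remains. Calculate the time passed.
t = t½ × log₂(N₀/N) = 237.6 days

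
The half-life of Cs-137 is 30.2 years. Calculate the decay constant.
λ = ln(2)/t½ = 0.02295 year⁻¹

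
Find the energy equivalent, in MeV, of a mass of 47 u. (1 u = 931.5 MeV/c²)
E = mc² = 43780 MeV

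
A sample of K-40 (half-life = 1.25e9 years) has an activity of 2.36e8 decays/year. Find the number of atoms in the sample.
N = A/λ = 4.256e17 atoms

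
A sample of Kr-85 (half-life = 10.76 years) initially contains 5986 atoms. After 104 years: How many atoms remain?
N = N₀(1/2)^(t/t½) = 7.371 atoms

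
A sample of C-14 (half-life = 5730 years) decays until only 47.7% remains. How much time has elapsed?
t = t½ × log₂(N₀/N) = 6119 years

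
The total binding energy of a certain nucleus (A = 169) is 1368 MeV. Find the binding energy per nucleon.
B.E./A = 1368/169 = 8.095 MeV/nucleon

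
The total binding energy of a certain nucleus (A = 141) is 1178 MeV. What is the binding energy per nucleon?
B.E./A = 1178/141 = 8.355 MeV/nucleon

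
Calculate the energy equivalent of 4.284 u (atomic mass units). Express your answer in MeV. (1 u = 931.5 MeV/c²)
E = mc² = 3991 MeV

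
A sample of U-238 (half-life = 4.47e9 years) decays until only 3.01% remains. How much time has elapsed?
t = t½ × log₂(N₀/N) = 2.259e10 years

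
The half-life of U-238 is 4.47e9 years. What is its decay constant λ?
λ = ln(2)/t½ = 1.551e-10 year⁻¹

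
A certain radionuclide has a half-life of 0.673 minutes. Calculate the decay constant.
λ = ln(2)/t½ = 1.03 minute⁻¹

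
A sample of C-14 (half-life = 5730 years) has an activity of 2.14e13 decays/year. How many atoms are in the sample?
N = A/λ = 1.769e17 atoms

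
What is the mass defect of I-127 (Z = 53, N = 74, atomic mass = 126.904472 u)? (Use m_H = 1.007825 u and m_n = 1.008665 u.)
Δm = Z·m_H + N·m_n − M = 1.151 u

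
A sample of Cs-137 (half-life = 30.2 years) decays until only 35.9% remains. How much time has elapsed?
t = t½ × log₂(N₀/N) = 44.63 years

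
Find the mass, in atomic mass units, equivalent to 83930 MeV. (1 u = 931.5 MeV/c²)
m = E/c² = 90.1 u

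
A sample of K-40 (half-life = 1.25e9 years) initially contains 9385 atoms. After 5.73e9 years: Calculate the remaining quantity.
N = N₀(1/2)^(t/t½) = 391.3 atoms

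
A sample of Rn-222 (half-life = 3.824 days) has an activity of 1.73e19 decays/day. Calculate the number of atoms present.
N = A/λ = 9.544e19 atoms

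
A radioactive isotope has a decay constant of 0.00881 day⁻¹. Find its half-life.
t½ = ln(2)/λ = 78.68 days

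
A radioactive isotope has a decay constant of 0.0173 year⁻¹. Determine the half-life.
t½ = ln(2)/λ = 40.07 years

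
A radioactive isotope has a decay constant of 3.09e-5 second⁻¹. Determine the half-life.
t½ = ln(2)/λ = 22430 seconds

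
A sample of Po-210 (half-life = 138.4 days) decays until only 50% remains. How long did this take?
t = t½ × log₂(N₀/N) = 138.4 days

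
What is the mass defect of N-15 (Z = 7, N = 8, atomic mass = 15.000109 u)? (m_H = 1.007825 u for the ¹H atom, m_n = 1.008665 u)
Δm = Z·m_H + N·m_n − M = 0.124 u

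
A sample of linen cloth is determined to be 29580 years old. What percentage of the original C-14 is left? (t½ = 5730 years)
N/N₀ = (1/2)^(t/t½) = 0.02792 = 2.79%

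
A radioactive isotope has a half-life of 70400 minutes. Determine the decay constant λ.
λ = ln(2)/t½ = 9.846e-6 minute⁻¹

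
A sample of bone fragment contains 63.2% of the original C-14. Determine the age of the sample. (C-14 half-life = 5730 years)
Age = t½ × log₂(1/ratio) = 3793 years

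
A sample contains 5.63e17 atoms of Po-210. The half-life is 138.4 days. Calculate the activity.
A = λN = 2.82e15 decays/day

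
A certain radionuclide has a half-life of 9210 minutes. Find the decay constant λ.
λ = ln(2)/t½ = 7.526e-5 minute⁻¹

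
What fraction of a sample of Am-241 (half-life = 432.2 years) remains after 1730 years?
N/N₀ = (1/2)^(t/t½) = 0.06238 = 6.24%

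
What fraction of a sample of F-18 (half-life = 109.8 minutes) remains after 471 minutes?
N/N₀ = (1/2)^(t/t½) = 0.05113 = 5.11%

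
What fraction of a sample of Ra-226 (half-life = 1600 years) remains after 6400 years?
N/N₀ = (1/2)^(t/t½) = 0.0625 = 6.25%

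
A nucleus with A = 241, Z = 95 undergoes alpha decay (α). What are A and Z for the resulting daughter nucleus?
Daughter: A = 237, Z = 93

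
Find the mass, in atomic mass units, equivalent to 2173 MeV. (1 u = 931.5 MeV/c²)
m = E/c² = 2.333 u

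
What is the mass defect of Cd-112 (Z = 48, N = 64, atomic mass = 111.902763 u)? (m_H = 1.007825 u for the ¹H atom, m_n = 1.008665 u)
Δm = Z·m_H + N·m_n − M = 1.027 u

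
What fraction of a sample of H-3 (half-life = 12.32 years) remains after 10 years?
N/N₀ = (1/2)^(t/t½) = 0.5697 = 57%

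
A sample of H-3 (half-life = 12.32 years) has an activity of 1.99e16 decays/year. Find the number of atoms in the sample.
N = A/λ = 3.537e17 atoms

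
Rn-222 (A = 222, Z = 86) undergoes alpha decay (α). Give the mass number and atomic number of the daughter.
Daughter: A = 218, Z = 84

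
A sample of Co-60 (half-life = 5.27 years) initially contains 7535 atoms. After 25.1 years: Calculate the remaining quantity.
N = N₀(1/2)^(t/t½) = 277.5 atoms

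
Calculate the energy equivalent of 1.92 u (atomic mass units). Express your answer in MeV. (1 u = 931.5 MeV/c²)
E = mc² = 1788 MeV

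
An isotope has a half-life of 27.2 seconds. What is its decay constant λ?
λ = ln(2)/t½ = 0.02548 second⁻¹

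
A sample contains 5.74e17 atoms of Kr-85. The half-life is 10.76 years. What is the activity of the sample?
A = λN = 3.698e16 decays/year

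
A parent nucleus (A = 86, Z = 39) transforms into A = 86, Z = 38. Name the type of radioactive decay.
ΔA = 0, ΔZ = -1 ⇒ beta-plus decay (β⁺) or electron capture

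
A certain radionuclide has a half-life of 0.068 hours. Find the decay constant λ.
λ = ln(2)/t½ = 10.19 hour⁻¹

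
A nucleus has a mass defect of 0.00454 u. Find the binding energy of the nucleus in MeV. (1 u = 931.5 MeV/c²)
B.E. = Δm × 931.5 = 4.229 MeV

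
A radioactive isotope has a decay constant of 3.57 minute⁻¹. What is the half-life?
t½ = ln(2)/λ = 0.1942 minutes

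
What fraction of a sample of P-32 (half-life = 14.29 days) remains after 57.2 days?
N/N₀ = (1/2)^(t/t½) = 0.06238 = 6.24%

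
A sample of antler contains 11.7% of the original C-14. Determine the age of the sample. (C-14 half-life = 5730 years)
Age = t½ × log₂(1/ratio) = 17740 years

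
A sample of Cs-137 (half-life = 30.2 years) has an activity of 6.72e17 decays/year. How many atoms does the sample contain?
N = A/λ = 2.928e19 atoms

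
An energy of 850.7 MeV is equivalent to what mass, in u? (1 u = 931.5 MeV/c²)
m = E/c² = 0.9133 u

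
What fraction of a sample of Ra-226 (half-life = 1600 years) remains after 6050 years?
N/N₀ = (1/2)^(t/t½) = 0.07273 = 7.27%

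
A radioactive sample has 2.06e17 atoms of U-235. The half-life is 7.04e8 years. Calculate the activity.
A = λN = 2.028e8 decays/year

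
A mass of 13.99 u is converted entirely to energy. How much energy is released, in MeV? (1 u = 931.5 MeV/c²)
E = mc² = 13030 MeV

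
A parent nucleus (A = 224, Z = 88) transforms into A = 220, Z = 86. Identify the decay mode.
ΔA = -4, ΔZ = -2 ⇒ alpha decay (α)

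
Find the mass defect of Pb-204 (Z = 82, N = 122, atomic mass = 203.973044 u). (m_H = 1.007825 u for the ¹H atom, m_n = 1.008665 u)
Δm = Z·m_H + N·m_n − M = 1.726 u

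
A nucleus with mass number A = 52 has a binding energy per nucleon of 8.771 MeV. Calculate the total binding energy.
B.E. = 8.771 × 52 = 456.1 MeV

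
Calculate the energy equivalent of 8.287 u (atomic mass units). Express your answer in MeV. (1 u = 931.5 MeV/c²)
E = mc² = 7719 MeV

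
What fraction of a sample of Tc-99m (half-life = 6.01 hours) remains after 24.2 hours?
N/N₀ = (1/2)^(t/t½) = 0.06136 = 6.14%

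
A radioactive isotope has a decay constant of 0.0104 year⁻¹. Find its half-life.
t½ = ln(2)/λ = 66.65 years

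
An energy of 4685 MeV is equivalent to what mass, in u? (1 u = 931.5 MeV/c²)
m = E/c² = 5.03 u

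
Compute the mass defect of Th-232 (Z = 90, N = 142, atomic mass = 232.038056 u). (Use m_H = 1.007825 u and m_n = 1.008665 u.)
Δm = Z·m_H + N·m_n − M = 1.897 u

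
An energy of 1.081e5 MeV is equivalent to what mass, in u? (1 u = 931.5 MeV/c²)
m = E/c² = 116 u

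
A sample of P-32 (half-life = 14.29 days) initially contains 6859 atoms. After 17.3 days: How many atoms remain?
N = N₀(1/2)^(t/t½) = 2964 atoms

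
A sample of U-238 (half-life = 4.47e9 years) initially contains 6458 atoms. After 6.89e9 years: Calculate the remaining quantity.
N = N₀(1/2)^(t/t½) = 2219 atoms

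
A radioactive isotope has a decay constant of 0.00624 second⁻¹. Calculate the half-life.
t½ = ln(2)/λ = 111.1 seconds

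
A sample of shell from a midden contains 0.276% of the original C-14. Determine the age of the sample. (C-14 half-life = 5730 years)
Age = t½ × log₂(1/ratio) = 48710 years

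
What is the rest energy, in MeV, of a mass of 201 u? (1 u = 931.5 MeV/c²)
E = mc² = 1.872e5 MeV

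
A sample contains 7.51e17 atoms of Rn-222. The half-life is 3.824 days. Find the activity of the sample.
A = λN = 1.361e17 decays/day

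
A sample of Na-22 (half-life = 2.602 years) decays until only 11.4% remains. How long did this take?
t = t½ × log₂(N₀/N) = 8.152 years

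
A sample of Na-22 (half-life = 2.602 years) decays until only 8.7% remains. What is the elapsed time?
t = t½ × log₂(N₀/N) = 9.166 years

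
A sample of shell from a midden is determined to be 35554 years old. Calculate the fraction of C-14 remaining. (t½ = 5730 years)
N/N₀ = (1/2)^(t/t½) = 0.01356 = 1.36%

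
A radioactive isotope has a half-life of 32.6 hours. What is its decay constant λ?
λ = ln(2)/t½ = 0.02126 hour⁻¹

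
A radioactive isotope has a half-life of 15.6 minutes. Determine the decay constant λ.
λ = ln(2)/t½ = 0.04443 minute⁻¹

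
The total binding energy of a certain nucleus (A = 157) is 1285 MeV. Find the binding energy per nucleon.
B.E./A = 1285/157 = 8.185 MeV/nucleon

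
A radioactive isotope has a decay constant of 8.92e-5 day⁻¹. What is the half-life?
t½ = ln(2)/λ = 7771 days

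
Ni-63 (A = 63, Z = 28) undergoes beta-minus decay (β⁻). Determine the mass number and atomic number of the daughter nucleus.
Daughter: A = 63, Z = 29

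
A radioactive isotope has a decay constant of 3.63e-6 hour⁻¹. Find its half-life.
t½ = ln(2)/λ = 1.909e5 hours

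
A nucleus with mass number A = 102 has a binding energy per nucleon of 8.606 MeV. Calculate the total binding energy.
B.E. = 8.606 × 102 = 877.8 MeV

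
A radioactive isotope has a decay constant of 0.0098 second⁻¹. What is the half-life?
t½ = ln(2)/λ = 70.73 seconds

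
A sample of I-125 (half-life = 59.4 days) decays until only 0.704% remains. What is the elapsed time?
t = t½ × log₂(N₀/N) = 424.7 days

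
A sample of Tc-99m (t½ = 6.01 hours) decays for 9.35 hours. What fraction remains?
N/N₀ = (1/2)^(t/t½) = 0.3402 = 34%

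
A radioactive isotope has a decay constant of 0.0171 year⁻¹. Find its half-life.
t½ = ln(2)/λ = 40.53 years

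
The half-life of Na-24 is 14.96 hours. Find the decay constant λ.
λ = ln(2)/t½ = 0.04633 hour⁻¹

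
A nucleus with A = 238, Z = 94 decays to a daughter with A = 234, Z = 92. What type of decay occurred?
ΔA = -4, ΔZ = -2 ⇒ alpha decay (α)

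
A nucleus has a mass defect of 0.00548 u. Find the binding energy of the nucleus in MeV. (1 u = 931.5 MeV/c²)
B.E. = Δm × 931.5 = 5.105 MeV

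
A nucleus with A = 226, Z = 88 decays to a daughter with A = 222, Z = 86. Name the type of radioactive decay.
ΔA = -4, ΔZ = -2 ⇒ alpha decay (α)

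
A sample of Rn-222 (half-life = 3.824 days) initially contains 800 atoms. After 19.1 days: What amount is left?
N = N₀(1/2)^(t/t½) = 25.09 atoms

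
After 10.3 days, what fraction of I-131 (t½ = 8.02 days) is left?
N/N₀ = (1/2)^(t/t½) = 0.4106 = 41.1%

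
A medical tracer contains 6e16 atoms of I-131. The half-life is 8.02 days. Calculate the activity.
A = λN = 5.186e15 decays/day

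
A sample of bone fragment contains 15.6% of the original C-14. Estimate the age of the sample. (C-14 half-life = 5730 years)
Age = t½ × log₂(1/ratio) = 15360 years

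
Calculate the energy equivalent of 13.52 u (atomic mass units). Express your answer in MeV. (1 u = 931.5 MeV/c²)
E = mc² = 12590 MeV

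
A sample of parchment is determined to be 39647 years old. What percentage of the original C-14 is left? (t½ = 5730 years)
N/N₀ = (1/2)^(t/t½) = 0.008263 = 0.826%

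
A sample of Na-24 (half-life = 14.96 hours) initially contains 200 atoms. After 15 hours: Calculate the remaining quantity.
N = N₀(1/2)^(t/t½) = 99.81 atoms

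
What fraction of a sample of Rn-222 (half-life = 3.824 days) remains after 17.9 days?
N/N₀ = (1/2)^(t/t½) = 0.03898 = 3.9%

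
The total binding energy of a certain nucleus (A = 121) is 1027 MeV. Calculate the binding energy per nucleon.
B.E./A = 1027/121 = 8.488 MeV/nucleon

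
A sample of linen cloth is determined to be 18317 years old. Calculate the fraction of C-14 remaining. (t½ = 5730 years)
N/N₀ = (1/2)^(t/t½) = 0.1091 = 10.9%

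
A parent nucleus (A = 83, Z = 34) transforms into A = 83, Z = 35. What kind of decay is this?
ΔA = 0, ΔZ = +1 ⇒ beta-minus decay (β⁻)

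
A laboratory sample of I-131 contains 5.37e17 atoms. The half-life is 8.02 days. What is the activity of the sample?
A = λN = 4.641e16 decays/day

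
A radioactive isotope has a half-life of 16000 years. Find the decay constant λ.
λ = ln(2)/t½ = 4.332e-5 year⁻¹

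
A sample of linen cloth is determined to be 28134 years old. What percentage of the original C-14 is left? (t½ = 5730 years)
N/N₀ = (1/2)^(t/t½) = 0.03326 = 3.33%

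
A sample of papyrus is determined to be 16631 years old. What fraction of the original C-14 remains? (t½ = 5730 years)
N/N₀ = (1/2)^(t/t½) = 0.1337 = 13.4%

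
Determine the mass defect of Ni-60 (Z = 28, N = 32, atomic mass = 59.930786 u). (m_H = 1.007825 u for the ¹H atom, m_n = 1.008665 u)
Δm = Z·m_H + N·m_n − M = 0.5656 u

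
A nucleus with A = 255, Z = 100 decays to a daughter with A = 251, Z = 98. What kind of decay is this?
ΔA = -4, ΔZ = -2 ⇒ alpha decay (α)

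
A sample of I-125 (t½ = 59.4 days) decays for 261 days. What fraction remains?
N/N₀ = (1/2)^(t/t½) = 0.04757 = 4.76%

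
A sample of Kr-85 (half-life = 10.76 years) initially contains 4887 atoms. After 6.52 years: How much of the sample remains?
N = N₀(1/2)^(t/t½) = 3211 atoms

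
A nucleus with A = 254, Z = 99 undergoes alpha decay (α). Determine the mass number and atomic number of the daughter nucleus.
Daughter: A = 250, Z = 97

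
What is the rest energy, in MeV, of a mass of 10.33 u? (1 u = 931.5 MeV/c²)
E = mc² = 9622 MeV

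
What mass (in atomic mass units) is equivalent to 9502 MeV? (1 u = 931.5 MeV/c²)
m = E/c² = 10.2 u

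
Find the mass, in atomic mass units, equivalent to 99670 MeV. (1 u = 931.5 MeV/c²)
m = E/c² = 107 u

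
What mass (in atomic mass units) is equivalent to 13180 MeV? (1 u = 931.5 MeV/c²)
m = E/c² = 14.15 u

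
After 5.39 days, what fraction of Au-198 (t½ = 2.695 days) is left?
N/N₀ = (1/2)^(t/t½) = 0.25 = 25%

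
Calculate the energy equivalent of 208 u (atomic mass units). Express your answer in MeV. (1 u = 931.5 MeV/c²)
E = mc² = 1.938e5 MeV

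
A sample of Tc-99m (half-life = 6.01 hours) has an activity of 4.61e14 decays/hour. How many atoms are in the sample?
N = A/λ = 3.997e15 atoms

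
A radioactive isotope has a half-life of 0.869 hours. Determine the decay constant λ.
λ = ln(2)/t½ = 0.7976 hour⁻¹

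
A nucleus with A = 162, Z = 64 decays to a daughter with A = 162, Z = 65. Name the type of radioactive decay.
ΔA = 0, ΔZ = +1 ⇒ beta-minus decay (β⁻)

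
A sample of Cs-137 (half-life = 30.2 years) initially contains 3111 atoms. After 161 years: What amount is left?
N = N₀(1/2)^(t/t½) = 77.28 atoms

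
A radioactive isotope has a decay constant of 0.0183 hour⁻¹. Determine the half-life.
t½ = ln(2)/λ = 37.88 hours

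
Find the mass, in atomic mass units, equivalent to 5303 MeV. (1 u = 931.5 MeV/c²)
m = E/c² = 5.693 u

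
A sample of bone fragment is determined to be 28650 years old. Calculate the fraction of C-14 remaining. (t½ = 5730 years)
N/N₀ = (1/2)^(t/t½) = 0.03125 = 3.12%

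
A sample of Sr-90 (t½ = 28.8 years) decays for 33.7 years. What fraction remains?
N/N₀ = (1/2)^(t/t½) = 0.4444 = 44.4%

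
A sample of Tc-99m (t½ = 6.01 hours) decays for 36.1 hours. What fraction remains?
N/N₀ = (1/2)^(t/t½) = 0.01555 = 1.56%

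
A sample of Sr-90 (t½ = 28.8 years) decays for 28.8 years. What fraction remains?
N/N₀ = (1/2)^(t/t½) = 0.5 = 50%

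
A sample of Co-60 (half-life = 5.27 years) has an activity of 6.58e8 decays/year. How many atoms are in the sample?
N = A/λ = 5.003e9 atoms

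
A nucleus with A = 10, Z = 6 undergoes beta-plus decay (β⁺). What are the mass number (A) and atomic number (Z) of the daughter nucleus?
Daughter: A = 10, Z = 5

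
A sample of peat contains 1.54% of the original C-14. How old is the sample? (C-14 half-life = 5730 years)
Age = t½ × log₂(1/ratio) = 34500 years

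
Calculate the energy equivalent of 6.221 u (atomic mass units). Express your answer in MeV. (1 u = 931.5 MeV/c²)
E = mc² = 5795 MeV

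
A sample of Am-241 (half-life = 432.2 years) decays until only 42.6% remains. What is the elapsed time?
t = t½ × log₂(N₀/N) = 532.1 years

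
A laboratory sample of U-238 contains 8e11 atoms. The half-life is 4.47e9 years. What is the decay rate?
A = λN = 124.1 decays/year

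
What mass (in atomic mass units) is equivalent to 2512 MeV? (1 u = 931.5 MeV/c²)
m = E/c² = 2.697 u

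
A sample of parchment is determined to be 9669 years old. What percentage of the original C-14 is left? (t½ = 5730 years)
N/N₀ = (1/2)^(t/t½) = 0.3105 = 31%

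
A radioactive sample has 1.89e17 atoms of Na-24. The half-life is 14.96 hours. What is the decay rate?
A = λN = 8.757e15 decays/hour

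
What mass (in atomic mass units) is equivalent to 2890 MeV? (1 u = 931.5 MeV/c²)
m = E/c² = 3.103 u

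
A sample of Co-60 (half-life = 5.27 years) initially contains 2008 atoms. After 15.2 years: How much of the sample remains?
N = N₀(1/2)^(t/t½) = 272 atoms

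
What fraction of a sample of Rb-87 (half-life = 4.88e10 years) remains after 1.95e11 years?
N/N₀ = (1/2)^(t/t½) = 0.06268 = 6.27%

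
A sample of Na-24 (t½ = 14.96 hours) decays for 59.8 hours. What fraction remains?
N/N₀ = (1/2)^(t/t½) = 0.06262 = 6.26%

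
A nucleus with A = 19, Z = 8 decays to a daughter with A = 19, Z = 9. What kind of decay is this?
ΔA = 0, ΔZ = +1 ⇒ beta-minus decay (β⁻)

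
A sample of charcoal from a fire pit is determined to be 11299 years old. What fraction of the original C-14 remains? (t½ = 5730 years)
N/N₀ = (1/2)^(t/t½) = 0.2549 = 25.5%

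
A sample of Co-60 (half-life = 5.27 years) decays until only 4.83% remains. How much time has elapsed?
t = t½ × log₂(N₀/N) = 23.04 years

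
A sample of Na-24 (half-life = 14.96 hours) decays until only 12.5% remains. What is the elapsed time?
t = t½ × log₂(N₀/N) = 44.88 hours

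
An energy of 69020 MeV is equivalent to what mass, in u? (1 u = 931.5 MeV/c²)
m = E/c² = 74.1 u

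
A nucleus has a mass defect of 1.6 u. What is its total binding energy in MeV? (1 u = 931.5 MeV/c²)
B.E. = Δm × 931.5 = 1490 MeV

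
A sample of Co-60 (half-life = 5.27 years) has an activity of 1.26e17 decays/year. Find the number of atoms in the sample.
N = A/λ = 9.58e17 atoms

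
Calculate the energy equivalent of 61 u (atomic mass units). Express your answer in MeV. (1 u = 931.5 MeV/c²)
E = mc² = 56820 MeV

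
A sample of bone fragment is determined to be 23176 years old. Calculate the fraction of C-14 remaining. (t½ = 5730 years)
N/N₀ = (1/2)^(t/t½) = 0.06059 = 6.06%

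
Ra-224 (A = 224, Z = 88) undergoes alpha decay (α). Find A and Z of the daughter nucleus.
Daughter: A = 220, Z = 86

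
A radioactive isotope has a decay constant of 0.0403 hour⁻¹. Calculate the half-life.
t½ = ln(2)/λ = 17.2 hours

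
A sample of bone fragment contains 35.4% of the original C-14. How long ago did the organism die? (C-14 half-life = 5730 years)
Age = t½ × log₂(1/ratio) = 8585 years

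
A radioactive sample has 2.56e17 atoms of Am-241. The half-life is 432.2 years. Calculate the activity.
A = λN = 4.106e14 decays/year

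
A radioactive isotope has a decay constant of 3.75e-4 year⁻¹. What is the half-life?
t½ = ln(2)/λ = 1848 years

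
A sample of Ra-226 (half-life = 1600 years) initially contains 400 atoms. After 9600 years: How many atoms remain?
N = N₀(1/2)^(t/t½) = 6.25 atoms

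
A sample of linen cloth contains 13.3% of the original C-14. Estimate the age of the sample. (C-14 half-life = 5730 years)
Age = t½ × log₂(1/ratio) = 16680 years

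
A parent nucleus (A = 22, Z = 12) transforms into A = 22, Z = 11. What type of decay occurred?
ΔA = 0, ΔZ = -1 ⇒ beta-plus decay (β⁺) or electron capture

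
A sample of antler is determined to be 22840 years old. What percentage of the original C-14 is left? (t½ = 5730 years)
N/N₀ = (1/2)^(t/t½) = 0.06311 = 6.31%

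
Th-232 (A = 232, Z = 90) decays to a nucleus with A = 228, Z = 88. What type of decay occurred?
ΔA = -4, ΔZ = -2 ⇒ alpha decay (α)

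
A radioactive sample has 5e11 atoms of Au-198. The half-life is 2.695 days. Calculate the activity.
A = λN = 1.286e11 decays/day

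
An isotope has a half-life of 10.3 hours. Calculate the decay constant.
λ = ln(2)/t½ = 0.0673 hour⁻¹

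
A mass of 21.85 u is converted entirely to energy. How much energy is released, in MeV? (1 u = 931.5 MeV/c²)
E = mc² = 20350 MeV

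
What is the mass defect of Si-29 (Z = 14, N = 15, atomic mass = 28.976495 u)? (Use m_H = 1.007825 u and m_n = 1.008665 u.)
Δm = Z·m_H + N·m_n − M = 0.263 u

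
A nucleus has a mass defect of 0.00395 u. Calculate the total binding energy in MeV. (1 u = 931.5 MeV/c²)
B.E. = Δm × 931.5 = 3.679 MeV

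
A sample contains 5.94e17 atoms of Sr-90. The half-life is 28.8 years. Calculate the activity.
A = λN = 1.43e16 decays/year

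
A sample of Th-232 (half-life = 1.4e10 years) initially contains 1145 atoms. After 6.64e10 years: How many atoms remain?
N = N₀(1/2)^(t/t½) = 42.76 atoms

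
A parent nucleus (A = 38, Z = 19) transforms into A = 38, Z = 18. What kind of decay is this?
ΔA = 0, ΔZ = -1 ⇒ beta-plus decay (β⁺) or electron capture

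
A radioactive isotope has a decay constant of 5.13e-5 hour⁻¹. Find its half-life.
t½ = ln(2)/λ = 13510 hours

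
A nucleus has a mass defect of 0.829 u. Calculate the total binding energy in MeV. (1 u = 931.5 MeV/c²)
B.E. = Δm × 931.5 = 772.2 MeV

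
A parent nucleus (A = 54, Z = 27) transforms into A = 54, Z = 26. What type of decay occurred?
ΔA = 0, ΔZ = -1 ⇒ beta-plus decay (β⁺) or electron capture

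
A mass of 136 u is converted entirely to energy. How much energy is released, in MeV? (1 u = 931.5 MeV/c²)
E = mc² = 1.267e5 MeV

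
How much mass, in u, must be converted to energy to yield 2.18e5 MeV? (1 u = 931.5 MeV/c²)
m = E/c² = 234 u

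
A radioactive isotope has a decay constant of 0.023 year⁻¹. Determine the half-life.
t½ = ln(2)/λ = 30.14 years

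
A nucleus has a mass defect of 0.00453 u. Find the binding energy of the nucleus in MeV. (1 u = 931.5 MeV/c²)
B.E. = Δm × 931.5 = 4.22 MeV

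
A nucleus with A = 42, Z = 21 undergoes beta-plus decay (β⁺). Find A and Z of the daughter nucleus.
Daughter: A = 42, Z = 20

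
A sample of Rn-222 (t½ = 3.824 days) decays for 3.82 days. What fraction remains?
N/N₀ = (1/2)^(t/t½) = 0.5004 = 50%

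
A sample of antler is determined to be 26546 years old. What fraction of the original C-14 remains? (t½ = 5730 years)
N/N₀ = (1/2)^(t/t½) = 0.04031 = 4.03%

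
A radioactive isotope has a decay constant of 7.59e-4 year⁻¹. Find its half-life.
t½ = ln(2)/λ = 913.2 years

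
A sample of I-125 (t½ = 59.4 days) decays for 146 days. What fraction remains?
N/N₀ = (1/2)^(t/t½) = 0.182 = 18.2%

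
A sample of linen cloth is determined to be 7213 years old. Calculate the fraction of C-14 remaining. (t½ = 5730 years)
N/N₀ = (1/2)^(t/t½) = 0.4179 = 41.8%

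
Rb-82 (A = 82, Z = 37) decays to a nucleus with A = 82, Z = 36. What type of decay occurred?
ΔA = 0, ΔZ = -1 ⇒ beta-plus decay (β⁺) or electron capture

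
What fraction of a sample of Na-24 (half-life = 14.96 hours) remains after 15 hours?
N/N₀ = (1/2)^(t/t½) = 0.4991 = 49.9%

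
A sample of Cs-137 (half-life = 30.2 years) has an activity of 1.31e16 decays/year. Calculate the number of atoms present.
N = A/λ = 5.708e17 atoms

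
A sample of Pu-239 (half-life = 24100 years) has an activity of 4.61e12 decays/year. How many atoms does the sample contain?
N = A/λ = 1.603e17 atoms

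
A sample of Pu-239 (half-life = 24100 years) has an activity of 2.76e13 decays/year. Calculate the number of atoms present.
N = A/λ = 9.596e17 atoms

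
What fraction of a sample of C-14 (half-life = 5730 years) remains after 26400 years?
N/N₀ = (1/2)^(t/t½) = 0.04103 = 4.1%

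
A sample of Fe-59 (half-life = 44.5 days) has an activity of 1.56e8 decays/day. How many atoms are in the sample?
N = A/λ = 1.002e10 atoms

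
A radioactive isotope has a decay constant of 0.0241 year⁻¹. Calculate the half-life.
t½ = ln(2)/λ = 28.76 years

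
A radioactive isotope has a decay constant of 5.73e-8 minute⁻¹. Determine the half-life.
t½ = ln(2)/λ = 1.21e7 minutes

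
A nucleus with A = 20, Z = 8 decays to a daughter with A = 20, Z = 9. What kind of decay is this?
ΔA = 0, ΔZ = +1 ⇒ beta-minus decay (β⁻)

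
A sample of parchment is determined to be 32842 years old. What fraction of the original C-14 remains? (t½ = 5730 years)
N/N₀ = (1/2)^(t/t½) = 0.01882 = 1.88%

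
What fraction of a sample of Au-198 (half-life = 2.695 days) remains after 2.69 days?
N/N₀ = (1/2)^(t/t½) = 0.5006 = 50.1%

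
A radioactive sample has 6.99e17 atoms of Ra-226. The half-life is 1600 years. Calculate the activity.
A = λN = 3.028e14 decays/year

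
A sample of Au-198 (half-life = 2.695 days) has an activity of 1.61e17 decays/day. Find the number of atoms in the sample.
N = A/λ = 6.26e17 atoms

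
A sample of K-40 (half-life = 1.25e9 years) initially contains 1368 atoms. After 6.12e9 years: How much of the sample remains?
N = N₀(1/2)^(t/t½) = 45.95 atoms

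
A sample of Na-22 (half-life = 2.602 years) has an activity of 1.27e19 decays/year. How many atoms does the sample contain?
N = A/λ = 4.767e19 atoms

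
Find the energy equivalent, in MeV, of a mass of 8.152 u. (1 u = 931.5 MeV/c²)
E = mc² = 7594 MeV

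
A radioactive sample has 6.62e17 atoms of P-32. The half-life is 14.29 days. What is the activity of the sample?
A = λN = 3.211e16 decays/day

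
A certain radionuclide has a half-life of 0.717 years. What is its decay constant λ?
λ = ln(2)/t½ = 0.9667 year⁻¹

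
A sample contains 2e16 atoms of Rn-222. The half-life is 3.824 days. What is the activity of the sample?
A = λN = 3.625e15 decays/day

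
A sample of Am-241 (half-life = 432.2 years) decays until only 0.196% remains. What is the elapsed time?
t = t½ × log₂(N₀/N) = 3888 years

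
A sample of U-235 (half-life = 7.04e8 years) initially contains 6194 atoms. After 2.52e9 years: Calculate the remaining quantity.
N = N₀(1/2)^(t/t½) = 518.1 atoms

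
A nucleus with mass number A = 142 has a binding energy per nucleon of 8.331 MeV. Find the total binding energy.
B.E. = 8.331 × 142 = 1183 MeV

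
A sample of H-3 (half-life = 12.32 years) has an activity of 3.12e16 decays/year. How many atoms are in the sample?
N = A/λ = 5.545e17 atoms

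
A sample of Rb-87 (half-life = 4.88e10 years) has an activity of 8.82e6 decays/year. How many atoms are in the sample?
N = A/λ = 6.21e17 atoms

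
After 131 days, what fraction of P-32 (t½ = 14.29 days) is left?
N/N₀ = (1/2)^(t/t½) = 0.001739 = 0.174%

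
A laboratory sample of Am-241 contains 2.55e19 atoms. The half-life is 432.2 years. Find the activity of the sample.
A = λN = 4.09e16 decays/year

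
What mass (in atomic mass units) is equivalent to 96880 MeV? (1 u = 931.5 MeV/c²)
m = E/c² = 104 u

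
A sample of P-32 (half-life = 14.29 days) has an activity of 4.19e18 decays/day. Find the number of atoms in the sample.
N = A/λ = 8.638e19 atoms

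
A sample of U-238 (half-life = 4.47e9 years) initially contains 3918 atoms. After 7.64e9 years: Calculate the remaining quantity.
N = N₀(1/2)^(t/t½) = 1198 atoms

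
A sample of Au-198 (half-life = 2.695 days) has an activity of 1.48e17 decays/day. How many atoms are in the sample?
N = A/λ = 5.754e17 atoms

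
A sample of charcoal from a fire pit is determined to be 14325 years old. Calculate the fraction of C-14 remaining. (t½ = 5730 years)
N/N₀ = (1/2)^(t/t½) = 0.1768 = 17.7%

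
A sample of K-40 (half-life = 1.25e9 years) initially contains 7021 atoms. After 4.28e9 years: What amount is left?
N = N₀(1/2)^(t/t½) = 654.1 atoms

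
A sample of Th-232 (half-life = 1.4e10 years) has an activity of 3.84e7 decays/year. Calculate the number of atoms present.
N = A/λ = 7.756e17 atoms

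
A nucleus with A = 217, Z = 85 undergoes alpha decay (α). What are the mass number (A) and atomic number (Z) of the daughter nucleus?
Daughter: A = 213, Z = 83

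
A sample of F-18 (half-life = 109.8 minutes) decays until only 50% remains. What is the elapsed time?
t = t½ × log₂(N₀/N) = 109.8 minutes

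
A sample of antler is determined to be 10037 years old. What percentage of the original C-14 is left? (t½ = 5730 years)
N/N₀ = (1/2)^(t/t½) = 0.297 = 29.7%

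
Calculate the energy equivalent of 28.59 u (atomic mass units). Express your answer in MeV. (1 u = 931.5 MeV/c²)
E = mc² = 26630 MeV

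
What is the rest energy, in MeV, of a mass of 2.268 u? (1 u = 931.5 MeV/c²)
E = mc² = 2113 MeV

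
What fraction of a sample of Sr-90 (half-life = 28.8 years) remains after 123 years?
N/N₀ = (1/2)^(t/t½) = 0.0518 = 5.18%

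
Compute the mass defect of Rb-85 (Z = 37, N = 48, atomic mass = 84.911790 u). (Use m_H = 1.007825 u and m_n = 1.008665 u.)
Δm = Z·m_H + N·m_n − M = 0.7937 u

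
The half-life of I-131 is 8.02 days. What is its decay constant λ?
λ = ln(2)/t½ = 0.08643 day⁻¹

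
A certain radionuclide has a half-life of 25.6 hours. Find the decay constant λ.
λ = ln(2)/t½ = 0.02708 hour⁻¹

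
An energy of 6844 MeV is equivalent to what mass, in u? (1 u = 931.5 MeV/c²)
m = E/c² = 7.347 u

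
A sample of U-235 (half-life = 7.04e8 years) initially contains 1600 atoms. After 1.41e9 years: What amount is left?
N = N₀(1/2)^(t/t½) = 399.2 atoms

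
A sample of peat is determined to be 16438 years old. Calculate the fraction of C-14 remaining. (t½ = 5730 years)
N/N₀ = (1/2)^(t/t½) = 0.1369 = 13.7%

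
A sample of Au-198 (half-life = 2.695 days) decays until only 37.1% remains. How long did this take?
t = t½ × log₂(N₀/N) = 3.855 days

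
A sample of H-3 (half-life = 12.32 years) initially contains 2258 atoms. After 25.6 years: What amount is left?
N = N₀(1/2)^(t/t½) = 534.8 atoms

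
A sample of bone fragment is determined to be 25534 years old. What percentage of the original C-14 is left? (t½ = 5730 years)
N/N₀ = (1/2)^(t/t½) = 0.04556 = 4.56%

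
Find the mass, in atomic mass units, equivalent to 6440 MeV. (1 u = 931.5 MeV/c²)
m = E/c² = 6.914 u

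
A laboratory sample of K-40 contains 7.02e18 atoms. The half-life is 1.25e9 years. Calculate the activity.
A = λN = 3.893e9 decays/year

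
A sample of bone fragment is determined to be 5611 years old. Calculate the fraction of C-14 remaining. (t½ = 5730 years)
N/N₀ = (1/2)^(t/t½) = 0.5072 = 50.7%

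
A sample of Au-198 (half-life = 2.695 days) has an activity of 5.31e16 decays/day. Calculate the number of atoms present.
N = A/λ = 2.065e17 atoms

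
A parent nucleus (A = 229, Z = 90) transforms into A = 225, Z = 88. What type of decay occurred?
ΔA = -4, ΔZ = -2 ⇒ alpha decay (α)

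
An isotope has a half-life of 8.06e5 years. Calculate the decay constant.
λ = ln(2)/t½ = 8.6e-7 year⁻¹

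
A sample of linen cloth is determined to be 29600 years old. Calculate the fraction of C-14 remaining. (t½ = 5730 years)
N/N₀ = (1/2)^(t/t½) = 0.02786 = 2.79%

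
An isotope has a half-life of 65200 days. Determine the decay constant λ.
λ = ln(2)/t½ = 1.063e-5 day⁻¹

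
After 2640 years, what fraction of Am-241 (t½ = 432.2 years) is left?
N/N₀ = (1/2)^(t/t½) = 0.0145 = 1.45%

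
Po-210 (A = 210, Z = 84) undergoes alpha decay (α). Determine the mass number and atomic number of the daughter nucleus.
Daughter: A = 206, Z = 82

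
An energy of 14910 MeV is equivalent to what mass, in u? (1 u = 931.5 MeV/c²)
m = E/c² = 16.01 u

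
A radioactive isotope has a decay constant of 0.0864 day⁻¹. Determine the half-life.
t½ = ln(2)/λ = 8.023 days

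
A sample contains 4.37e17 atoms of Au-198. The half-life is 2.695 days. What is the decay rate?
A = λN = 1.124e17 decays/day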